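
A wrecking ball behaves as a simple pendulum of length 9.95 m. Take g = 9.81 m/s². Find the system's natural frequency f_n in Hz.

0.158 Hz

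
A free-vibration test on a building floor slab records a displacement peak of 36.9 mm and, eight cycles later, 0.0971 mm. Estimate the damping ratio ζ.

Logarithmic decrement δ = (1/n)·ln(x₀/x_n) = (1/8)·ln(36.9/0.0971) = (1/8)·ln(380.0) = 0.7425.
ζ = δ/√(4π² + δ²) = 0.7425/√(39.48 + 0.551) = 0.7425/6.327 = 0.1174.

0.117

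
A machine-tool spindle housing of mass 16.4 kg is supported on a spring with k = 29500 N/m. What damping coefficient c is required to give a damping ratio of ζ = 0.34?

c_c = 2√(k·m) = 2√(29500 × 16.4) = 1391 N·s/m.
c = ζ·c_c = 0.34 × 1391 = 473.0 N·s/m.

473 N·s/m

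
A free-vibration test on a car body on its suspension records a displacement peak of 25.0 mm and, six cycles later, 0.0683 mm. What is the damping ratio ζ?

Logarithmic decrement δ = (1/n)·ln(x₀/x_n) = (1/6)·ln(25.0/0.0683) = (1/6)·ln(366.0) = 0.9838.
ζ = δ/√(4π² + δ²) = 0.9838/√(39.48 + 0.968) = 0.9838/6.360 = 0.1547.

0.155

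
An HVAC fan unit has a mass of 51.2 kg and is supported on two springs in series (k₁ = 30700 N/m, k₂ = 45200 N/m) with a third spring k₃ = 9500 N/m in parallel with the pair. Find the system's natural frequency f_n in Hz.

Series pair: k_s = k₁k₂/(k₁+k₂) = (30700)(45200)/(30700 + 45200) = 18280 N/m. In parallel with k₃: k_eq = 18280 + 9500 = 27780 N/m.
ω_n = √(k_eq/m) = √(27780/51.2) = √542.6 = 23.29 rad/s.
f_n = ω_n/(2π) = 23.29/6.283 = 3.707 Hz.

3.71 Hz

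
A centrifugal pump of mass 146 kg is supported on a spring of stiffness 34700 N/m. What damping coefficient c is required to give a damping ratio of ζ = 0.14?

c_c = 2√(k·m) = 2√(34700 × 146) = 4502 N·s/m.
c = ζ·c_c = 0.14 × 4502 = 630.2 N·s/m.

630 N·s/m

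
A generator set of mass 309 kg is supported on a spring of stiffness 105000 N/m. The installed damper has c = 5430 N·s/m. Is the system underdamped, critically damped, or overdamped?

underdamped

c_c = 2√(k·m) = 11390 N·s/m; ζ = c/c_c = 5430/11390 = 0.477.
Since ζ < 1 the system is underdamped.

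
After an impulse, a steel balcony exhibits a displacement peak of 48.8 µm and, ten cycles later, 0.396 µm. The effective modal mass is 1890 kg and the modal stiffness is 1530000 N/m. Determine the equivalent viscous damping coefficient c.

Logarithmic decrement δ = (1/n)·ln(x₀/x_n) = (1/10)·ln(48.8/0.396) = (1/10)·ln(123.2) = 0.4814.
ζ = δ/√(4π² + δ²) = 0.4814/√(39.48 + 0.232) = 0.4814/6.302 = 0.07639.
c = ζ · 2√(km) = 0.07639 × 2√(1530000 × 1890) = 0.07639 × 107500 = 8216 N·s/m.

8220 N·s/m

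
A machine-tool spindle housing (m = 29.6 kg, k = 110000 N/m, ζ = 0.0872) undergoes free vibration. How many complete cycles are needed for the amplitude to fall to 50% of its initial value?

2 cycles

Logarithmic decrement δ = 2πζ/√(1 − ζ²) = 2π × 0.08720/√(1 − 0.00760) = 0.5500.
x_n/x₀ = e^(−nδ) ≤ 0.5; take ln: n ≥ ln(1/0.5)/δ = 0.6931/0.5500 = 1.260.
So 2 complete cycles are required.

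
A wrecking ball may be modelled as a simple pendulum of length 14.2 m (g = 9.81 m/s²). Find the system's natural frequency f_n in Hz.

For a simple pendulum ω_n = √(g/L) = √(9.81/14.2) = √0.6908 = 0.8312 rad/s.
f_n = ω_n/(2π) = 0.8312/6.283 = 0.1323 Hz.

0.132 Hz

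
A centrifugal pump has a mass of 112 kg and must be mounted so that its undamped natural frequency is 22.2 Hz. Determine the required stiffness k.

ω_n = 2πf_n = 2π × 22.2 = 139.5 rad/s.
k = m·ω_n² = 112 × 139.5² = 112 × 19460 = 2179000 N/m.

2180000 N/m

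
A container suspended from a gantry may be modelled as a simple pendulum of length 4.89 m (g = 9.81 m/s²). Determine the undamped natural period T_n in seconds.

For a simple pendulum ω_n = √(g/L) = √(9.81/4.89) = √2.006 = 1.416 rad/s.
T_n = 2π/ω_n = 6.283/1.416 = 4.436 s.

4.44 s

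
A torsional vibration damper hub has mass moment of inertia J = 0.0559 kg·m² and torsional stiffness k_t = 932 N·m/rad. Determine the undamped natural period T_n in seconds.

0.0487 s

ω_n = √(k_t/J) = √(932/0.0559) = √16670 = 129.1 rad/s.
T_n = 2π/ω_n = 6.283/129.1 = 0.04866 s.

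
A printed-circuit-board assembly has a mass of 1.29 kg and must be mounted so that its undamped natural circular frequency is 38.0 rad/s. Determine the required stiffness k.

k = m·ω_n² = 1.29 × 38.00² = 1.29 × 1444 = 1863 N/m.

1860 N/m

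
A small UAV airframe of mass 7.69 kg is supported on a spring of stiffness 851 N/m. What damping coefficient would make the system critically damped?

162 N·s/m

c_c = 2√(k·m) = 2√(851.0 × 7.69) = 2 × 80.90 = 161.8 N·s/m.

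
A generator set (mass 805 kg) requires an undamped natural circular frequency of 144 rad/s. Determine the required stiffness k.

16700000 N/m

k = m·ω_n² = 805 × 144.0² = 805 × 20740 = 16690000 N/m.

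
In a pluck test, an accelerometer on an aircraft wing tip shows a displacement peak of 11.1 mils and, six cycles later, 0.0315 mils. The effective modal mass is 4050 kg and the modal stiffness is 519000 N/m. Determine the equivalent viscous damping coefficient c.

14100 N·s/m

Logarithmic decrement δ = (1/n)·ln(x₀/x_n) = (1/6)·ln(11.1/0.0315) = (1/6)·ln(352.4) = 0.9775.
ζ = δ/√(4π² + δ²) = 0.9775/√(39.48 + 0.955) = 0.9775/6.359 = 0.1537.
c = ζ · 2√(km) = 0.1537 × 2√(519000 × 4050) = 0.1537 × 91690 = 14090 N·s/m.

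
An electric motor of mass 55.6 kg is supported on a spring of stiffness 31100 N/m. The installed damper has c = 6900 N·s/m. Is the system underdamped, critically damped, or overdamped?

c_c = 2√(k·m) = 2630 N·s/m; ζ = c/c_c = 6900/2630 = 2.62.
Since ζ > 1 the system is overdamped.

overdamped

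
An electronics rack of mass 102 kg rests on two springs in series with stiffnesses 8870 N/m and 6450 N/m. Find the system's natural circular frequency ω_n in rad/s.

6.05 rad/s

Series springs: 1/k_eq = 1/8870 + 1/6450 = 0.0002678, so k_eq = 3734 N/m.
ω_n = √(k_eq/m) = √(3734/102) = √36.61 = 6.051 rad/s.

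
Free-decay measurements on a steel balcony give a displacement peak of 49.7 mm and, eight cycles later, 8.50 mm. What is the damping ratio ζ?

0.0351

Logarithmic decrement δ = (1/n)·ln(x₀/x_n) = (1/8)·ln(49.7/8.50) = (1/8)·ln(5.847) = 0.2207.
ζ = δ/√(4π² + δ²) = 0.2207/√(39.48 + 0.0487) = 0.2207/6.287 = 0.03511.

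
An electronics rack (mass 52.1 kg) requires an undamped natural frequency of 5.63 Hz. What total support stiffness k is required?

65200 N/m

ω_n = 2πf_n = 2π × 5.63 = 35.37 rad/s.
k = m·ω_n² = 52.1 × 35.37² = 52.1 × 1251 = 65190 N/m.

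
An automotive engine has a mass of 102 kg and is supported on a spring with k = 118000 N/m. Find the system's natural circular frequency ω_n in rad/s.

34.0 rad/s

ω_n = √(k/m) = √(118000/102) = √1157 = 34.01 rad/s.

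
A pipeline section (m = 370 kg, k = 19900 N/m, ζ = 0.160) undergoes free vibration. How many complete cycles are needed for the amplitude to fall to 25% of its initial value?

2 cycles

Logarithmic decrement δ = 2πζ/√(1 − ζ²) = 2π × 0.1600/√(1 − 0.0256) = 1.018.
x_n/x₀ = e^(−nδ) ≤ 0.25; take ln: n ≥ ln(1/0.25)/δ = 1.386/1.018 = 1.361.
So 2 complete cycles are required.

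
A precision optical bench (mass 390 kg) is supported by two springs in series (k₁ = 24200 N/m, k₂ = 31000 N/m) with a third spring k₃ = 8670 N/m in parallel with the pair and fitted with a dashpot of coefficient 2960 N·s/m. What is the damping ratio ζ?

Series pair: k_s = k₁k₂/(k₁+k₂) = (24200)(31000)/(24200 + 31000) = 13590 N/m. In parallel with k₃: k_eq = 13590 + 8670 = 22260 N/m.
ω_n = √(k_eq/m) = √(22260/390) = 7.555 rad/s.
Critical damping c_c = 2√(k_eq·m) = 2√(22260 × 390) = 5893 N·s/m, so ζ = c/c_c = 2960/5893 = 0.5023.

0.502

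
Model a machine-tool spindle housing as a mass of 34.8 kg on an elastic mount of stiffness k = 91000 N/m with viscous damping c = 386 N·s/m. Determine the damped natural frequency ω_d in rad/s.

ω_n = √(k/m) = √(91000/34.8) = 51.14 rad/s.
Critical damping c_c = 2√(k·m) = 2√(91000 × 34.8) = 3559 N·s/m, so ζ = c/c_c = 386/3559 = 0.1085.
ω_d = ω_n√(1 − ζ²) = 51.14 × √(1 − 0.0118) = 50.83 rad/s.

50.8 rad/s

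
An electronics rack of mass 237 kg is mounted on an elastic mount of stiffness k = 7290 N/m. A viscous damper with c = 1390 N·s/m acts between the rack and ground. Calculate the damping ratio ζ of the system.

0.529

ω_n = √(k/m) = √(7290/237) = 5.546 rad/s.
Critical damping c_c = 2√(k·m) = 2√(7290 × 237) = 2629 N·s/m, so ζ = c/c_c = 1390/2629 = 0.5287.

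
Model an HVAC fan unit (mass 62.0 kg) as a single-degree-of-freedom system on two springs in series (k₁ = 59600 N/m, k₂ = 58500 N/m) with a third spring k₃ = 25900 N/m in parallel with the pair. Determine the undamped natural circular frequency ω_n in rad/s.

29.9 rad/s

Series pair: k_s = k₁k₂/(k₁+k₂) = (59600)(58500)/(59600 + 58500) = 29520 N/m. In parallel with k₃: k_eq = 29520 + 25900 = 55420 N/m.
ω_n = √(k_eq/m) = √(55420/62.0) = √893.9 = 29.90 rad/s.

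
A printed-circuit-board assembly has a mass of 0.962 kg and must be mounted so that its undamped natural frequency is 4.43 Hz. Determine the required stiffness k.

745 N/m

ω_n = 2πf_n = 2π × 4.43 = 27.83 rad/s.
k = m·ω_n² = 0.962 × 27.83² = 0.962 × 774.8 = 745.3 N/m.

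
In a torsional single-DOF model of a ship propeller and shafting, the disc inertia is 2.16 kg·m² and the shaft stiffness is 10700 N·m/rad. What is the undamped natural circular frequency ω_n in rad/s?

ω_n = √(k_t/J) = √(10700/2.16) = √4954 = 70.38 rad/s.

70.4 rad/s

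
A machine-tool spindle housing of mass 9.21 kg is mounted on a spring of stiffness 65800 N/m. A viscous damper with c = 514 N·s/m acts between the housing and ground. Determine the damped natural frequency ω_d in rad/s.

79.8 rad/s

ω_n = √(k/m) = √(65800/9.21) = 84.52 rad/s.
Critical damping c_c = 2√(k·m) = 2√(65800 × 9.21) = 1557 N·s/m, so ζ = c/c_c = 514/1557 = 0.3301.
ω_d = ω_n√(1 − ζ²) = 84.52 × √(1 − 0.109) = 79.79 rad/s.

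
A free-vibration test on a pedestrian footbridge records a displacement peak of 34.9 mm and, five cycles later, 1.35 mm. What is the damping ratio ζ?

0.103

Logarithmic decrement δ = (1/n)·ln(x₀/x_n) = (1/5)·ln(34.9/1.35) = (1/5)·ln(25.85) = 0.6505.
ζ = δ/√(4π² + δ²) = 0.6505/√(39.48 + 0.423) = 0.6505/6.317 = 0.1030.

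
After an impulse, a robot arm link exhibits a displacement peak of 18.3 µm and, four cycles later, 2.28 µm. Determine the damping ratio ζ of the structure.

0.0826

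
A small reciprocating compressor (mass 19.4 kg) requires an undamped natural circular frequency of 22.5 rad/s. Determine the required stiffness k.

9820 N/m

k = m·ω_n² = 19.4 × 22.50² = 19.4 × 506.2 = 9821 N/m.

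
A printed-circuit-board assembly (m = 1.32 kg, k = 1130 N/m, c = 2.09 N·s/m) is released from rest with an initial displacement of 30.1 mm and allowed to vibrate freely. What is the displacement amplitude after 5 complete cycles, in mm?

ζ = c/(2√(km)) = 2.09/(2√(1130 × 1.32)) = 2.09/77.24 = 0.02706.
Logarithmic decrement δ = 2πζ/√(1 − ζ²) = 2π × 0.02706/√(1 − 0.000732) = 0.1701.
After n cycles, x_n/x₀ = e^(−nδ), so x_5 = 30.1 × e^(−5 × 0.1701) = 30.1 × 0.4273 = 12.86 mm.

12.9 mm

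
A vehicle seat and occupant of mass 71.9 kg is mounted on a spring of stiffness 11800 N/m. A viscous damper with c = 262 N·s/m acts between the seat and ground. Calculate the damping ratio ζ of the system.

ω_n = √(k/m) = √(11800/71.9) = 12.81 rad/s.
Critical damping c_c = 2√(k·m) = 2√(11800 × 71.9) = 1842 N·s/m, so ζ = c/c_c = 262/1842 = 0.1422.

0.142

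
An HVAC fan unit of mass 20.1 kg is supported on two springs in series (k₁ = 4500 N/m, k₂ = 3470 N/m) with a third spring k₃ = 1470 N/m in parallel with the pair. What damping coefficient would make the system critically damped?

525 N·s/m

Series pair: k_s = k₁k₂/(k₁+k₂) = (4500)(3470)/(4500 + 3470) = 1959 N/m. In parallel with k₃: k_eq = 1959 + 1470 = 3429 N/m.
c_c = 2√(k_eq·m) = 2√(3429 × 20.1) = 2 × 262.5 = 525.1 N·s/m.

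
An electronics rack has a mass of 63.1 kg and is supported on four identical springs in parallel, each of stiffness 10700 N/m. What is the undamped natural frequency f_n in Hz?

Parallel springs add: k_eq = 4 × 10700 = 42800 N/m.
ω_n = √(k_eq/m) = √(42800/63.1) = √678.3 = 26.04 rad/s.
f_n = ω_n/(2π) = 26.04/6.283 = 4.145 Hz.

4.15 Hz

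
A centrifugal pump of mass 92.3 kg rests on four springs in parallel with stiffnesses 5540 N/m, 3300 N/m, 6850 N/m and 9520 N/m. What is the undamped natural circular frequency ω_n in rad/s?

Parallel springs add: k_eq = 5540 + 3300 + 6850 + 9520 = 25210 N/m.
ω_n = √(k_eq/m) = √(25210/92.3) = √273.1 = 16.53 rad/s.

16.5 rad/s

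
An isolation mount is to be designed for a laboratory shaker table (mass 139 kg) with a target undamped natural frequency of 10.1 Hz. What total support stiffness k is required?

ω_n = 2πf_n = 2π × 10.1 = 63.46 rad/s.
k = m·ω_n² = 139 × 63.46² = 139 × 4027 = 559800 N/m.

560000 N/m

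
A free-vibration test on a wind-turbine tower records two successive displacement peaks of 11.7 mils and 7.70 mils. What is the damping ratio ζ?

Logarithmic decrement δ = (1/n)·ln(x₀/x_n) = (1/1)·ln(11.7/7.70) = (1/1)·ln(1.519) = 0.4184.
ζ = δ/√(4π² + δ²) = 0.4184/√(39.48 + 0.175) = 0.4184/6.297 = 0.06644.

0.0664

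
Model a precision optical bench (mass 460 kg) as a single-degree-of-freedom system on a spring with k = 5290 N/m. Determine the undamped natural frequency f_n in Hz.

0.540 Hz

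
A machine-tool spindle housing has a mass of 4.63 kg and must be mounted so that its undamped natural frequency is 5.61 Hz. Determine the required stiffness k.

5750 N/m

ω_n = 2πf_n = 2π × 5.61 = 35.25 rad/s.
k = m·ω_n² = 4.63 × 35.25² = 4.63 × 1242 = 5753 N/m.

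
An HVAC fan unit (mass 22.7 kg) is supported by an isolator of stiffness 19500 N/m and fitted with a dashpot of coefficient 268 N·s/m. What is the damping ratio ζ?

0.201

ω_n = √(k/m) = √(19500/22.7) = 29.31 rad/s.
Critical damping c_c = 2√(k·m) = 2√(19500 × 22.7) = 1331 N·s/m, so ζ = c/c_c = 268/1331 = 0.2014.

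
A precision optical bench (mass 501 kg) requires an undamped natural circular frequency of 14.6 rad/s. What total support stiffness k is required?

k = m·ω_n² = 501 × 14.60² = 501 × 213.2 = 106800 N/m.

107000 N/m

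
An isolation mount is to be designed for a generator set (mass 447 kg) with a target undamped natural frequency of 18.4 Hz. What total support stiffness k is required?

5970000 N/m

ω_n = 2πf_n = 2π × 18.4 = 115.6 rad/s.
k = m·ω_n² = 447 × 115.6² = 447 × 13370 = 5975000 N/m.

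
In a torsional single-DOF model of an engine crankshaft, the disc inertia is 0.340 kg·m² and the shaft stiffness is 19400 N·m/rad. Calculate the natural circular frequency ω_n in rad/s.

239 rad/s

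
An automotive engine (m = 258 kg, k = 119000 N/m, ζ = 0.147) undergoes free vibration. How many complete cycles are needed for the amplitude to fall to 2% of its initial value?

Logarithmic decrement δ = 2πζ/√(1 − ζ²) = 2π × 0.1470/√(1 − 0.0216) = 0.9338.
x_n/x₀ = e^(−nδ) ≤ 0.02; take ln: n ≥ ln(1/0.02)/δ = 3.912/0.9338 = 4.189.
So 5 complete cycles are required.

5 cycles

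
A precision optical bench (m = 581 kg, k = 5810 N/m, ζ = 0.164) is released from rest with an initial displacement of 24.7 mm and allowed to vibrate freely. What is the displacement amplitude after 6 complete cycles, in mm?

0.0469 mm

Logarithmic decrement δ = 2πζ/√(1 − ζ²) = 2π × 0.1640/√(1 − 0.0269) = 1.045.
After n cycles, x_n/x₀ = e^(−nδ), so x_6 = 24.7 × e^(−6 × 1.045) = 24.7 × 0.001897 = 0.04685 mm.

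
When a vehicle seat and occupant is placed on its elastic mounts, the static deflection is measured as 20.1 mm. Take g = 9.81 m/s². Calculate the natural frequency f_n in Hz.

ω_n = √(g/δ_st) = √(9.81/0.0201) = √488.1 = 22.09 rad/s.
f_n = ω_n/(2π) = 22.09/6.283 = 3.516 Hz.

3.52 Hz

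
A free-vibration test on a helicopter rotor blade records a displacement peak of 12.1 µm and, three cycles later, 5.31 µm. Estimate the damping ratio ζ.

Logarithmic decrement δ = (1/n)·ln(x₀/x_n) = (1/3)·ln(12.1/5.31) = (1/3)·ln(2.279) = 0.2745.
ζ = δ/√(4π² + δ²) = 0.2745/√(39.48 + 0.0754) = 0.2745/6.289 = 0.04365.

0.0437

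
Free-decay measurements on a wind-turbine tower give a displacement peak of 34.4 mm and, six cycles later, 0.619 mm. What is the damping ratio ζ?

0.106

Logarithmic decrement δ = (1/n)·ln(x₀/x_n) = (1/6)·ln(34.4/0.619) = (1/6)·ln(55.57) = 0.6696.
ζ = δ/√(4π² + δ²) = 0.6696/√(39.48 + 0.448) = 0.6696/6.319 = 0.1060.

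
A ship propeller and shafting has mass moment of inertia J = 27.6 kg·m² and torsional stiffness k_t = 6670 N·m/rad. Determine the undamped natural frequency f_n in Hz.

ω_n = √(k_t/J) = √(6670/27.6) = √241.7 = 15.55 rad/s.
f_n = ω_n/(2π) = 15.55/6.283 = 2.474 Hz.

2.47 Hz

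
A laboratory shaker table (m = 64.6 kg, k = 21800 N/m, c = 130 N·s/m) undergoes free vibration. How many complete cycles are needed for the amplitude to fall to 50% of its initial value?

ζ = c/(2√(km)) = 130/(2√(21800 × 64.6)) = 130/2373 = 0.05477.
Logarithmic decrement δ = 2πζ/√(1 − ζ²) = 2π × 0.05477/√(1 − 0.00300) = 0.3447.
x_n/x₀ = e^(−nδ) ≤ 0.5; take ln: n ≥ ln(1/0.5)/δ = 0.6931/0.3447 = 2.011.
So 3 complete cycles are required.

3 cycles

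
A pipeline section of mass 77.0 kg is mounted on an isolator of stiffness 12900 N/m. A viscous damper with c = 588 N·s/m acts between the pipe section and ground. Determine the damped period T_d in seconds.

ω_n = √(k/m) = √(12900/77.0) = 12.94 rad/s.
Critical damping c_c = 2√(k·m) = 2√(12900 × 77.0) = 1993 N·s/m, so ζ = c/c_c = 588/1993 = 0.2950.
ω_d = ω_n√(1 − ζ²) = 12.94 × √(1 − 0.0870) = 12.37 rad/s.
T_d = 2π/ω_d = 0.5080 s.

0.508 s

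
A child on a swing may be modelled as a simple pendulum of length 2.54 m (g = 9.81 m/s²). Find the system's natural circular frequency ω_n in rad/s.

1.97 rad/s

For a simple pendulum ω_n = √(g/L) = √(9.81/2.54) = √3.862 = 1.965 rad/s.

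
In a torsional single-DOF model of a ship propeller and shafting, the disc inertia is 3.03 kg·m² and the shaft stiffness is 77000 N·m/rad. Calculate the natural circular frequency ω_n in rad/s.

ω_n = √(k_t/J) = √(77000/3.03) = √25410 = 159.4 rad/s.

159 rad/s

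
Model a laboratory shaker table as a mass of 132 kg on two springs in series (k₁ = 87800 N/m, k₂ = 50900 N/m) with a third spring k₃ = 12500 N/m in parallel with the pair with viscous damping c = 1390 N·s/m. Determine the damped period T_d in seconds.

Series pair: k_s = k₁k₂/(k₁+k₂) = (87800)(50900)/(87800 + 50900) = 32220 N/m. In parallel with k₃: k_eq = 32220 + 12500 = 44720 N/m.
ω_n = √(k_eq/m) = √(44720/132) = 18.41 rad/s.
Critical damping c_c = 2√(k_eq·m) = 2√(44720 × 132) = 4859 N·s/m, so ζ = c/c_c = 1390/4859 = 0.2861.
ω_d = ω_n√(1 − ζ²) = 18.41 × √(1 − 0.0818) = 17.64 rad/s.
T_d = 2π/ω_d = 0.3562 s.

0.356 s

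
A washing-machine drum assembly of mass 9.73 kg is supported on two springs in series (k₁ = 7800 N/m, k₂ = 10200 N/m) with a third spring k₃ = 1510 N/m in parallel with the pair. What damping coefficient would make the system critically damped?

Series pair: k_s = k₁k₂/(k₁+k₂) = (7800)(10200)/(7800 + 10200) = 4420 N/m. In parallel with k₃: k_eq = 4420 + 1510 = 5930 N/m.
c_c = 2√(k_eq·m) = 2√(5930 × 9.73) = 2 × 240.2 = 480.4 N·s/m.

480 N·s/m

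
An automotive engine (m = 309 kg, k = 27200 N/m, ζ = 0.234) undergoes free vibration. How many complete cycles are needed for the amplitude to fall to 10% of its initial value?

2 cycles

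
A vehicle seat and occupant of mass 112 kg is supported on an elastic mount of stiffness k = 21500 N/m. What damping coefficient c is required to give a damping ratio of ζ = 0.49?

1520 N·s/m

c_c = 2√(k·m) = 2√(21500 × 112) = 3104 N·s/m.
c = ζ·c_c = 0.49 × 3104 = 1521 N·s/m.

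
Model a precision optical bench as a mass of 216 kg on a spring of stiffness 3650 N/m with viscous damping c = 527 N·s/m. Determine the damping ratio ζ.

ω_n = √(k/m) = √(3650/216) = 4.111 rad/s.
Critical damping c_c = 2√(k·m) = 2√(3650 × 216) = 1776 N·s/m, so ζ = c/c_c = 527/1776 = 0.2968.

0.297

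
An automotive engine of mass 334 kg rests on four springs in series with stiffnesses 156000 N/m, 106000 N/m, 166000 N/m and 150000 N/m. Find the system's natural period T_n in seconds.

0.613 s

Series springs: 1/k_eq = 1/156000 + 1/106000 + 1/166000 + 1/150000 = 2.853×10^-5, so k_eq = 35040 N/m.
ω_n = √(k_eq/m) = √(35040/334) = √104.9 = 10.24 rad/s.
T_n = 2π/ω_n = 6.283/10.24 = 0.6134 s.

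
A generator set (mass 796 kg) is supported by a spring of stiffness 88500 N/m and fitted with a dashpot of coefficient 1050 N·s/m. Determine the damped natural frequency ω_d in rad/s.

ω_n = √(k/m) = √(88500/796) = 10.54 rad/s.
Critical damping c_c = 2√(k·m) = 2√(88500 × 796) = 16790 N·s/m, so ζ = c/c_c = 1050/16790 = 0.06255.
ω_d = ω_n√(1 − ζ²) = 10.54 × √(1 − 0.00391) = 10.52 rad/s.

10.5 rad/s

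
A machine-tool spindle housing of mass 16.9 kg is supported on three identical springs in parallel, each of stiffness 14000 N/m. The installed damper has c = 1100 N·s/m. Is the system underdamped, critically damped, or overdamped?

underdamped

Parallel springs add: k_eq = 3 × 14000 = 42000 N/m.
c_c = 2√(k_eq·m) = 1685 N·s/m; ζ = c/c_c = 1100/1685 = 0.653.
Since ζ < 1 the system is underdamped.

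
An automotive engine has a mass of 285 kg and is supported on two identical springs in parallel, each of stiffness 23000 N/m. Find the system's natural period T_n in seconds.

0.495 s

Parallel springs add: k_eq = 2 × 23000 = 46000 N/m.
ω_n = √(k_eq/m) = √(46000/285) = √161.4 = 12.70 rad/s.
T_n = 2π/ω_n = 6.283/12.70 = 0.4946 s.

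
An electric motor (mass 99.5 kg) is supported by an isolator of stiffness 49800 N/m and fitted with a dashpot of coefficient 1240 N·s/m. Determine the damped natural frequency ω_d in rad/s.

21.5 rad/s

ω_n = √(k/m) = √(49800/99.5) = 22.37 rad/s.
Critical damping c_c = 2√(k·m) = 2√(49800 × 99.5) = 4452 N·s/m, so ζ = c/c_c = 1240/4452 = 0.2785.
ω_d = ω_n√(1 − ζ²) = 22.37 × √(1 − 0.0776) = 21.49 rad/s.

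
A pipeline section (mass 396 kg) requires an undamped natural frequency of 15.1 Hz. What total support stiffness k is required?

ω_n = 2πf_n = 2π × 15.1 = 94.88 rad/s.
k = m·ω_n² = 396 × 94.88² = 396 × 9001 = 3565000 N/m.

3560000 N/m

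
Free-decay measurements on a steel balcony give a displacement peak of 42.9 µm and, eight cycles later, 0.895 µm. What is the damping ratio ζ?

Logarithmic decrement δ = (1/n)·ln(x₀/x_n) = (1/8)·ln(42.9/0.895) = (1/8)·ln(47.93) = 0.4837.
ζ = δ/√(4π² + δ²) = 0.4837/√(39.48 + 0.234) = 0.4837/6.302 = 0.07676.

0.0768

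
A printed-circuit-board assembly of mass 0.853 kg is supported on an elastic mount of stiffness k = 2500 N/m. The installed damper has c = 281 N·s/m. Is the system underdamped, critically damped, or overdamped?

overdamped

c_c = 2√(k·m) = 92.36 N·s/m; ζ = c/c_c = 281/92.36 = 3.04.
Since ζ > 1 the system is overdamped.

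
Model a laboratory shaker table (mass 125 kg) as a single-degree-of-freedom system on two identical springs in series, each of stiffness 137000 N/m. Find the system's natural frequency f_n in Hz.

3.73 Hz

Series springs: 1/k_eq = 2/137000, so k_eq = 137000/2 = 68500 N/m.
ω_n = √(k_eq/m) = √(68500/125) = √548.0 = 23.41 rad/s.
f_n = ω_n/(2π) = 23.41/6.283 = 3.726 Hz.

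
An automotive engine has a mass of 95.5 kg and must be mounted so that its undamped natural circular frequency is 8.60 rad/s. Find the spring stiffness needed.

k = m·ω_n² = 95.5 × 8.600² = 95.5 × 73.96 = 7063 N/m.

7060 N/m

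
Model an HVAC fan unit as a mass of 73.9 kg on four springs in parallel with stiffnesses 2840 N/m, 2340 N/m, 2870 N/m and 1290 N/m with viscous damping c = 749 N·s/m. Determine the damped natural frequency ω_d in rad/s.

10.0 rad/s

Parallel springs add: k_eq = 2840 + 2340 + 2870 + 1290 = 9340 N/m.
ω_n = √(k_eq/m) = √(9340/73.9) = 11.24 rad/s.
Critical damping c_c = 2√(k_eq·m) = 2√(9340 × 73.9) = 1662 N·s/m, so ζ = c/c_c = 749/1662 = 0.4508.
ω_d = ω_n√(1 − ζ²) = 11.24 × √(1 − 0.203) = 10.04 rad/s.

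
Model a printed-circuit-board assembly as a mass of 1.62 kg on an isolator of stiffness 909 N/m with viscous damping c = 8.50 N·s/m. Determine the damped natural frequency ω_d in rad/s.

23.5 rad/s

ω_n = √(k/m) = √(909.0/1.62) = 23.69 rad/s.
Critical damping c_c = 2√(k·m) = 2√(909.0 × 1.62) = 76.75 N·s/m, so ζ = c/c_c = 8.50/76.75 = 0.1108.
ω_d = ω_n√(1 − ζ²) = 23.69 × √(1 − 0.0123) = 23.54 rad/s.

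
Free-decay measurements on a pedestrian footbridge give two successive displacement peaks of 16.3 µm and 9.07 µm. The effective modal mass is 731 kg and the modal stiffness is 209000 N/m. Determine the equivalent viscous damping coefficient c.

Logarithmic decrement δ = (1/n)·ln(x₀/x_n) = (1/1)·ln(16.3/9.07) = (1/1)·ln(1.797) = 0.5862.
ζ = δ/√(4π² + δ²) = 0.5862/√(39.48 + 0.344) = 0.5862/6.310 = 0.09289.
c = ζ · 2√(km) = 0.09289 × 2√(209000 × 731) = 0.09289 × 24720 = 2296 N·s/m.

2300 N·s/m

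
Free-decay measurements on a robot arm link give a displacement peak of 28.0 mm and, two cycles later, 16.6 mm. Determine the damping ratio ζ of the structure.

0.0416

Logarithmic decrement δ = (1/n)·ln(x₀/x_n) = (1/2)·ln(28.0/16.6) = (1/2)·ln(1.687) = 0.2614.
ζ = δ/√(4π² + δ²) = 0.2614/√(39.48 + 0.0683) = 0.2614/6.289 = 0.04157.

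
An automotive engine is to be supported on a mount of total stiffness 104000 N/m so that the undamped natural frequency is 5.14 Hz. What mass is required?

99.7 kg

ω_n = 2πf_n = 2π × 5.14 = 32.30 rad/s.
m = k/ω_n² = 104000/32.30² = 104000/1043 = 99.71 kg.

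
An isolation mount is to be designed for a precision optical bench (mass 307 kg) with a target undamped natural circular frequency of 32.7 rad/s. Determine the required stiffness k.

328000 N/m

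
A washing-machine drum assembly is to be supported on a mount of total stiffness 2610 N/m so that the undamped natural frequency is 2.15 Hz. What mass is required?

ω_n = 2πf_n = 2π × 2.15 = 13.51 rad/s.
m = k/ω_n² = 2610/13.51² = 2610/182.5 = 14.30 kg.

14.3 kg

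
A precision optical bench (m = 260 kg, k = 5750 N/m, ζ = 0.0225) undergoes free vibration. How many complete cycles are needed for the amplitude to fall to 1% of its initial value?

Logarithmic decrement δ = 2πζ/√(1 − ζ²) = 2π × 0.02250/√(1 − 0.000506) = 0.1414.
x_n/x₀ = e^(−nδ) ≤ 0.01; take ln: n ≥ ln(1/0.01)/δ = 4.605/0.1414 = 32.57.
So 33 complete cycles are required.

33 cycles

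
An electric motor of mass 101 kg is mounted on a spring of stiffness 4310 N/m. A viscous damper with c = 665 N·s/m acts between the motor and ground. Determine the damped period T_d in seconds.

1.11 s

ω_n = √(k/m) = √(4310/101) = 6.532 rad/s.
Critical damping c_c = 2√(k·m) = 2√(4310 × 101) = 1320 N·s/m, so ζ = c/c_c = 665/1320 = 0.5040.
ω_d = ω_n√(1 − ζ²) = 6.532 × √(1 − 0.254) = 5.642 rad/s.
T_d = 2π/ω_d = 1.114 s.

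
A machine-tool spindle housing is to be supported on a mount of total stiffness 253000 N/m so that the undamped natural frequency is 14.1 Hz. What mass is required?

ω_n = 2πf_n = 2π × 14.1 = 88.59 rad/s.
m = k/ω_n² = 253000/88.59² = 253000/7849 = 32.23 kg.

32.2 kg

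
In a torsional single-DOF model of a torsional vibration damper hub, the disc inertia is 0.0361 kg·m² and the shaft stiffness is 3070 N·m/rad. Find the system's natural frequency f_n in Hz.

ω_n = √(k_t/J) = √(3070/0.0361) = √85040 = 291.6 rad/s.
f_n = ω_n/(2π) = 291.6/6.283 = 46.41 Hz.

46.4 Hz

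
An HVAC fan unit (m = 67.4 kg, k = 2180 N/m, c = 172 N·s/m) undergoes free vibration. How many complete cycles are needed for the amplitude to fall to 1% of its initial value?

ζ = c/(2√(km)) = 172/(2√(2180 × 67.4)) = 172/766.6 = 0.2244.
Logarithmic decrement δ = 2πζ/√(1 − ζ²) = 2π × 0.2244/√(1 − 0.0503) = 1.447.
x_n/x₀ = e^(−nδ) ≤ 0.01; take ln: n ≥ ln(1/0.01)/δ = 4.605/1.447 = 3.184.
So 4 complete cycles are required.

4 cycles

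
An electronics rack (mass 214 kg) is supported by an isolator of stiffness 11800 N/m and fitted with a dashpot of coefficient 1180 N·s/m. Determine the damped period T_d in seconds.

ω_n = √(k/m) = √(11800/214) = 7.426 rad/s.
Critical damping c_c = 2√(k·m) = 2√(11800 × 214) = 3178 N·s/m, so ζ = c/c_c = 1180/3178 = 0.3713.
ω_d = ω_n√(1 − ζ²) = 7.426 × √(1 − 0.138) = 6.895 rad/s.
T_d = 2π/ω_d = 0.9113 s.

0.911 s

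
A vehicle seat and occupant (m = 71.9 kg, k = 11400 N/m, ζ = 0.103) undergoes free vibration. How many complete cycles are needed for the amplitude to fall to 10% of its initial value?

4 cycles

Logarithmic decrement δ = 2πζ/√(1 − ζ²) = 2π × 0.1030/√(1 − 0.0106) = 0.6506.
x_n/x₀ = e^(−nδ) ≤ 0.1; take ln: n ≥ ln(1/0.1)/δ = 2.303/0.6506 = 3.539.
So 4 complete cycles are required.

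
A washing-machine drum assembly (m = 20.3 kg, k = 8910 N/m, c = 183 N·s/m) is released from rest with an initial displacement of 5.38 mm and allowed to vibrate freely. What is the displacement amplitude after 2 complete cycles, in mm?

ζ = c/(2√(km)) = 183/(2√(8910 × 20.3)) = 183/850.6 = 0.2151.
Logarithmic decrement δ = 2πζ/√(1 − ζ²) = 2π × 0.2151/√(1 − 0.0463) = 1.384.
After n cycles, x_n/x₀ = e^(−nδ), so x_2 = 5.38 × e^(−2 × 1.384) = 5.38 × 0.06276 = 0.3376 mm.

0.338 mm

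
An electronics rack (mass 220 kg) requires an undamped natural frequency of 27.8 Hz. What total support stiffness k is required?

6710000 N/m

ω_n = 2πf_n = 2π × 27.8 = 174.7 rad/s.
k = m·ω_n² = 220 × 174.7² = 220 × 30510 = 6712000 N/m.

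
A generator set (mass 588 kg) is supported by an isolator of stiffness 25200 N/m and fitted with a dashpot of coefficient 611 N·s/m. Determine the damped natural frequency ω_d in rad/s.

ω_n = √(k/m) = √(25200/588) = 6.547 rad/s.
Critical damping c_c = 2√(k·m) = 2√(25200 × 588) = 7699 N·s/m, so ζ = c/c_c = 611/7699 = 0.07936.
ω_d = ω_n√(1 − ζ²) = 6.547 × √(1 − 0.00630) = 6.526 rad/s.

6.53 rad/s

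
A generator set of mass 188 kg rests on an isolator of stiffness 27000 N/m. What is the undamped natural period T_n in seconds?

0.524 s

ω_n = √(k/m) = √(27000/188) = √143.6 = 11.98 rad/s.
T_n = 2π/ω_n = 6.283/11.98 = 0.5243 s.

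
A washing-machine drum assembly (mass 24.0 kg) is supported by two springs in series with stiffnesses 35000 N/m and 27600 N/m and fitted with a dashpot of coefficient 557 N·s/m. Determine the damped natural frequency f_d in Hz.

Series springs: 1/k_eq = 1/35000 + 1/27600 = 6.480×10^-5, so k_eq = 15430 N/m.
ω_n = √(k_eq/m) = √(15430/24.0) = 25.36 rad/s.
Critical damping c_c = 2√(k_eq·m) = 2√(15430 × 24.0) = 1217 N·s/m, so ζ = c/c_c = 557/1217 = 0.4576.
ω_d = ω_n√(1 − ζ²) = 25.36 × √(1 − 0.209) = 22.55 rad/s.
f_d = ω_d/(2π) = 3.588 Hz.

3.59 Hz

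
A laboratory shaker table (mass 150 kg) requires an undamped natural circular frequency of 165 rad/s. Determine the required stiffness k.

k = m·ω_n² = 150 × 165.0² = 150 × 27220 = 4084000 N/m.

4080000 N/m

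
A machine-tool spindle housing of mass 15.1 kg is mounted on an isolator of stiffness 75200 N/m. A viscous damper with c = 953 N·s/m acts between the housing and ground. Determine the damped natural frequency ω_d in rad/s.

ω_n = √(k/m) = √(75200/15.1) = 70.57 rad/s.
Critical damping c_c = 2√(k·m) = 2√(75200 × 15.1) = 2131 N·s/m, so ζ = c/c_c = 953/2131 = 0.4472.
ω_d = ω_n√(1 − ζ²) = 70.57 × √(1 − 0.200) = 63.12 rad/s.

63.1 rad/s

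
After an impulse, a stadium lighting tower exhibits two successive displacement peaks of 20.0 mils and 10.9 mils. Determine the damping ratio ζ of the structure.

Logarithmic decrement δ = (1/n)·ln(x₀/x_n) = (1/1)·ln(20.0/10.9) = (1/1)·ln(1.835) = 0.6070.
ζ = δ/√(4π² + δ²) = 0.6070/√(39.48 + 0.368) = 0.6070/6.312 = 0.09615.

0.0962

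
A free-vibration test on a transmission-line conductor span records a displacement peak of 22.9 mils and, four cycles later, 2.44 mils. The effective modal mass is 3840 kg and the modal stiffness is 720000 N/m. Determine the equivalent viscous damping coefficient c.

9330 N·s/m

Logarithmic decrement δ = (1/n)·ln(x₀/x_n) = (1/4)·ln(22.9/2.44) = (1/4)·ln(9.385) = 0.5598.
ζ = δ/√(4π² + δ²) = 0.5598/√(39.48 + 0.313) = 0.5598/6.308 = 0.08874.
c = ζ · 2√(km) = 0.08874 × 2√(720000 × 3840) = 0.08874 × 105200 = 9332 N·s/m.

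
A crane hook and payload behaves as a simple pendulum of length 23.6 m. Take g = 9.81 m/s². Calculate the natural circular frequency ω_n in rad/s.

0.645 rad/s

For a simple pendulum ω_n = √(g/L) = √(9.81/23.6) = √0.4157 = 0.6447 rad/s.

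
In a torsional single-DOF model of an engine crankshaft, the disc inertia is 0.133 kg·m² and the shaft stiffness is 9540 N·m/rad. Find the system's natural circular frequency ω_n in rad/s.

268 rad/s

ω_n = √(k_t/J) = √(9540/0.133) = √71730 = 267.8 rad/s.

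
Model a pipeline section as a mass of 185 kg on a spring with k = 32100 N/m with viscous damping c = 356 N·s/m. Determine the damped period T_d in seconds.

ω_n = √(k/m) = √(32100/185) = 13.17 rad/s.
Critical damping c_c = 2√(k·m) = 2√(32100 × 185) = 4874 N·s/m, so ζ = c/c_c = 356/4874 = 0.07304.
ω_d = ω_n√(1 − ζ²) = 13.17 × √(1 − 0.00534) = 13.14 rad/s.
T_d = 2π/ω_d = 0.4783 s.

0.478 s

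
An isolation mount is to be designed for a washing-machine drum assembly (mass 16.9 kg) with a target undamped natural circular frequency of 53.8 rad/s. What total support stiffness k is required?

48900 N/m

k = m·ω_n² = 16.9 × 53.80² = 16.9 × 2894 = 48920 N/m.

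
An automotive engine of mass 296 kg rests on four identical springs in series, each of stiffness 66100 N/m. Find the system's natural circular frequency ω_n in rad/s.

Series springs: 1/k_eq = 4/66100, so k_eq = 66100/4 = 16520 N/m.
ω_n = √(k_eq/m) = √(16520/296) = √55.83 = 7.472 rad/s.

7.47 rad/s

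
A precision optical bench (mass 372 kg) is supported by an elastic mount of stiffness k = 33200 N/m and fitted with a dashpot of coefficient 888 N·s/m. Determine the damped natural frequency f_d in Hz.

ω_n = √(k/m) = √(33200/372) = 9.447 rad/s.
Critical damping c_c = 2√(k·m) = 2√(33200 × 372) = 7029 N·s/m, so ζ = c/c_c = 888/7029 = 0.1263.
ω_d = ω_n√(1 − ζ²) = 9.447 × √(1 − 0.0160) = 9.371 rad/s.
f_d = ω_d/(2π) = 1.492 Hz.

1.49 Hz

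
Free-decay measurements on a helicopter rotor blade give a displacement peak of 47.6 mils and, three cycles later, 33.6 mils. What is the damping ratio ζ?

Logarithmic decrement δ = (1/n)·ln(x₀/x_n) = (1/3)·ln(47.6/33.6) = (1/3)·ln(1.417) = 0.1161.
ζ = δ/√(4π² + δ²) = 0.1161/√(39.48 + 0.0135) = 0.1161/6.284 = 0.01848.

0.0185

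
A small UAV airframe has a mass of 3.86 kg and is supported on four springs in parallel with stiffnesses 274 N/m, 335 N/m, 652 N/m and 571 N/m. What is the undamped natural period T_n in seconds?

Parallel springs add: k_eq = 274 + 335 + 652 + 571 = 1832 N/m.
ω_n = √(k_eq/m) = √(1832/3.86) = √474.6 = 21.79 rad/s.
T_n = 2π/ω_n = 6.283/21.79 = 0.2884 s.

0.288 s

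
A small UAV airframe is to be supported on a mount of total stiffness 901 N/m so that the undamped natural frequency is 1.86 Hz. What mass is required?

ω_n = 2πf_n = 2π × 1.86 = 11.69 rad/s.
m = k/ω_n² = 901/11.69² = 901/136.6 = 6.597 kg.

6.60 kg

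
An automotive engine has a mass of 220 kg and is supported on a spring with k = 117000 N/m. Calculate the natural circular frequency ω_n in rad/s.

23.1 rad/s

ω_n = √(k/m) = √(117000/220) = √531.8 = 23.06 rad/s.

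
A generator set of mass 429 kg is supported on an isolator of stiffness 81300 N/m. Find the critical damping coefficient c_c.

11800 N·s/m

c_c = 2√(k·m) = 2√(81300 × 429) = 2 × 5906 = 11810 N·s/m.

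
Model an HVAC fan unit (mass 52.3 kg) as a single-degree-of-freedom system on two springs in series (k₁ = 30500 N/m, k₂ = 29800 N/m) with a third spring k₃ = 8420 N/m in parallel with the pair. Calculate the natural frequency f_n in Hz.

3.37 Hz

Series pair: k_s = k₁k₂/(k₁+k₂) = (30500)(29800)/(30500 + 29800) = 15070 N/m. In parallel with k₃: k_eq = 15070 + 8420 = 23490 N/m.
ω_n = √(k_eq/m) = √(23490/52.3) = √449.2 = 21.19 rad/s.
f_n = ω_n/(2π) = 21.19/6.283 = 3.373 Hz.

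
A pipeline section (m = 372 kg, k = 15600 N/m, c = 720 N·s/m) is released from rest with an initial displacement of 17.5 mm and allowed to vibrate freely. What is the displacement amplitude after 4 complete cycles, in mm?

ζ = c/(2√(km)) = 720/(2√(15600 × 372)) = 720/4818 = 0.1494.
Logarithmic decrement δ = 2πζ/√(1 − ζ²) = 2π × 0.1494/√(1 − 0.0223) = 0.9496.
After n cycles, x_n/x₀ = e^(−nδ), so x_4 = 17.5 × e^(−4 × 0.9496) = 17.5 × 0.02240 = 0.3921 mm.

0.392 mm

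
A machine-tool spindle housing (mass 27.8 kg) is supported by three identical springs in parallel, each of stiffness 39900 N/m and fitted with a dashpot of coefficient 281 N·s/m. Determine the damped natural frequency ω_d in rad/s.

65.4 rad/s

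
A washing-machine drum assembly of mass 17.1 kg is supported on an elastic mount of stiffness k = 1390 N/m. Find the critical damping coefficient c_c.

308 N·s/m

c_c = 2√(k·m) = 2√(1390 × 17.1) = 2 × 154.2 = 308.3 N·s/m.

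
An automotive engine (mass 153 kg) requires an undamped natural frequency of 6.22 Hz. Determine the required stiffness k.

234000 N/m

ω_n = 2πf_n = 2π × 6.22 = 39.08 rad/s.
k = m·ω_n² = 153 × 39.08² = 153 × 1527 = 233700 N/m.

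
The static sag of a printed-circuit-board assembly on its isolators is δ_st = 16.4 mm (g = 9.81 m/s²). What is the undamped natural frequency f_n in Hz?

3.89 Hz

ω_n = √(g/δ_st) = √(9.81/0.0164) = √598.2 = 24.46 rad/s.
f_n = ω_n/(2π) = 24.46/6.283 = 3.893 Hz.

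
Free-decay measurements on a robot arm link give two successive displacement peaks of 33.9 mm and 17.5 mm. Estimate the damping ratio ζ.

Logarithmic decrement δ = (1/n)·ln(x₀/x_n) = (1/1)·ln(33.9/17.5) = (1/1)·ln(1.937) = 0.6612.
ζ = δ/√(4π² + δ²) = 0.6612/√(39.48 + 0.437) = 0.6612/6.318 = 0.1047.

0.105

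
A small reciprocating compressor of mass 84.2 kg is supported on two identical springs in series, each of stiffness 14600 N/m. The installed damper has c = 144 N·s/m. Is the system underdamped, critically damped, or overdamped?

underdamped

Series springs: 1/k_eq = 2/14600, so k_eq = 14600/2 = 7300 N/m.
c_c = 2√(k_eq·m) = 1568 N·s/m; ζ = c/c_c = 144/1568 = 0.0918.
Since ζ < 1 the system is underdamped.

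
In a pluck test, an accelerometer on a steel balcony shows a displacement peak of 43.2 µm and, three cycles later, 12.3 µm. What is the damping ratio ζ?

0.0665

Logarithmic decrement δ = (1/n)·ln(x₀/x_n) = (1/3)·ln(43.2/12.3) = (1/3)·ln(3.512) = 0.4187.
ζ = δ/√(4π² + δ²) = 0.4187/√(39.48 + 0.175) = 0.4187/6.297 = 0.06650.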